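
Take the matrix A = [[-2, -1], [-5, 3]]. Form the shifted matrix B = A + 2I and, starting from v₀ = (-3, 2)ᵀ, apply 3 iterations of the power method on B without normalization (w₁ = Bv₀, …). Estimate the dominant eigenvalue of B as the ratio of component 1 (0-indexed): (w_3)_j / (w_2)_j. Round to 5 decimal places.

B = A + 2I has rows (0, -1); (-5, 5)
w1 = Bv₀ = (0·(-3) + (-1)·2; (-5)·(-3) + 5·2) = (-2, 25)
w2 = Bw1 = (0·(-2) + (-1)·25; (-5)·(-2) + 5·25) = (-25, 135)
w3 = Bw2 = (-135, 800)
Ratio: 800/135 = 5.92593

5.92593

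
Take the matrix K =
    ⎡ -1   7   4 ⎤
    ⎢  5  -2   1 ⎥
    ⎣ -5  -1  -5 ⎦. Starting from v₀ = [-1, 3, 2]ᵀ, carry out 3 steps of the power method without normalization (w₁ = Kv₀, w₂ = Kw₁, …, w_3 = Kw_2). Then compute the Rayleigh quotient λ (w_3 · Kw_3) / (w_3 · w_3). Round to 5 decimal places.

w1 = Kv₀ = (30, -9, -8)
w2 = Kw1 = (-125, 160, -101)
w3 = Kw2 = (841, -1046, 970)
Kw3 = (-4283, 7267, -8009)
w3·Kw3 = 841·(-4283) + (-1046)·7267 + 970·(-8009) = -18972015; w3·w3 = 841·841 + (-1046)·(-1046) + 970·970 = 2742297
λ ≈ -18972015/2742297 = -6.91829

λ ≈ -6.91829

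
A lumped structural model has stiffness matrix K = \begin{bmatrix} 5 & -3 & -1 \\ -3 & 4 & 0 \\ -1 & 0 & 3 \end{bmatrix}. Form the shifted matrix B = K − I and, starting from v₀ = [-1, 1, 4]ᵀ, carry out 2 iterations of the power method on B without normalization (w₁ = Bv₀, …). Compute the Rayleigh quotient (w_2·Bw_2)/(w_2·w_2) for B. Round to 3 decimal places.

B = K − I has rows (4, -3, -1); (-3, 3, 0); (-1, 0, 2)
w1 = Bv₀ = (4·(-1) + (-3)·1 + (-1)·4; (-3)·(-1) + 3·1 + 0·4; (-1)·(-1) + 0·1 + 2·4) = (-11, 6, 9)
w2 = Bw1 = (4·(-11) + (-3)·6 + (-1)·9; (-3)·(-11) + 3·6 + 0·9; (-1)·(-11) + 0·6 + 2·9) = (-71, 51, 29)
Bw2 = (-466, 366, 129)
w2·Bw2 = 55493; w2·w2 = 8483; μ ≈ 55493/8483 = 6.542

μ ≈ 6.542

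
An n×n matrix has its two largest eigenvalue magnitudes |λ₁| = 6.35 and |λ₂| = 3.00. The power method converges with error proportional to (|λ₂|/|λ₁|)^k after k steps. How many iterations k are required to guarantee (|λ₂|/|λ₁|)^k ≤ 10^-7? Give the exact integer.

22

|λ₂/λ₁| = 3.00/6.35 = 0.47244
Need k ≥ ln(10^-7) / ln(0.47244) = -16.1181 / -0.7498 ≈ 21.495
Smallest integer k satisfying the bound: 22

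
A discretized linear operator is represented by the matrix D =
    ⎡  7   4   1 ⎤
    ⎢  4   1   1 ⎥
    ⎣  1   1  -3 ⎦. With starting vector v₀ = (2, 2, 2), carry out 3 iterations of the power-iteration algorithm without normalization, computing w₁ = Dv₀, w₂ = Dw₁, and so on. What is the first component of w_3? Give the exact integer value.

w1 = Dv₀ = (7·2 + 4·2 + 1·2; 4·2 + 1·2 + 1·2; 1·2 + 1·2 + (-3)·2) = (24, 12, -2)
w2 = Dw1 = (7·24 + 4·12 + 1·(-2); 4·24 + 1·12 + 1·(-2); 1·24 + 1·12 + (-3)·(-2)) = (214, 106, 42)
w3 = Dw2 = (1964, 1004, 194)
The requested component of w3 is 1964.

1964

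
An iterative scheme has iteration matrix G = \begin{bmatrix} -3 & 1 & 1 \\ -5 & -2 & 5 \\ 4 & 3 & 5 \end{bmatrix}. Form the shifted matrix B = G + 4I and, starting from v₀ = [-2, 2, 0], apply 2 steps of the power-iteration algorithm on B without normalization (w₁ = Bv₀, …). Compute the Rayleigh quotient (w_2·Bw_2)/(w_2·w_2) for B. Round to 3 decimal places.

μ ≈ 9.586

B = G + 4I has rows (1, 1, 1); (-5, 2, 5); (4, 3, 9)
w1 = Bv₀ = (1·(-2) + 1·2 + 1·0; (-5)·(-2) + 2·2 + 5·0; 4·(-2) + 3·2 + 9·0) = (0, 14, -2)
w2 = Bw1 = (1·0 + 1·14 + 1·(-2); (-5)·0 + 2·14 + 5·(-2); 4·0 + 3·14 + 9·(-2)) = (12, 18, 24)
Bw2 = (54, 96, 318)
w2·Bw2 = 10008; w2·w2 = 1044; μ ≈ 10008/1044 = 9.586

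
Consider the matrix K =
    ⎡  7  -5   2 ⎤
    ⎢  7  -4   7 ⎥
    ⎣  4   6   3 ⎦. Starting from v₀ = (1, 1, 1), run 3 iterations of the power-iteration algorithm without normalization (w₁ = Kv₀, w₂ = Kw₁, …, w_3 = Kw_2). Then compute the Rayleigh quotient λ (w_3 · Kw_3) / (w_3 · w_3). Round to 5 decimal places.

w1 = Kv₀ = (4, 10, 13)
w2 = Kw1 = (4, 79, 115)
w3 = Kw2 = (-137, 517, 835)
Kw3 = (-1874, 2818, 5059)
w3·Kw3 = (-137)·(-1874) + 517·2818 + 835·5059 = 5937909; w3·w3 = (-137)·(-137) + 517·517 + 835·835 = 983283
λ ≈ 5937909/983283 = 6.03886

λ ≈ 6.03886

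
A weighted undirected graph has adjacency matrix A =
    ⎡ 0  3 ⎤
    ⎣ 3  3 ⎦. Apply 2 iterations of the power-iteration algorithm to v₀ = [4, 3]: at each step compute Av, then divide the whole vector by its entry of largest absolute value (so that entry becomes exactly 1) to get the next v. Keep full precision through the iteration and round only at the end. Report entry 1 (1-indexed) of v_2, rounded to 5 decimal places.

0.70000

Av0 = (9.000000, 21.000000); divide by 21.000000 → v1 = (0.428571, 1.000000)
Av1 = (3.000000, 4.285714); divide by 4.285714 → v2 = (0.700000, 1.000000)
Requested entry of v2: 63/90 = 0.70000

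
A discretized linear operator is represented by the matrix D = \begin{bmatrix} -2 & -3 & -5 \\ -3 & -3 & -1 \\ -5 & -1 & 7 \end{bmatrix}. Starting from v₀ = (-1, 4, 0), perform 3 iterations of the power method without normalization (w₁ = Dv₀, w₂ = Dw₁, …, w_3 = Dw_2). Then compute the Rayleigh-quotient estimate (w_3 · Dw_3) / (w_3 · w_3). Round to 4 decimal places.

λ ≈ -1.5247

w1 = Dv₀ = (-10, -9, 1)
w2 = Dw1 = (42, 56, 66)
w3 = Dw2 = (-582, -360, 196)
Dw3 = (1264, 2630, 4642)
w3·Dw3 = (-582)·1264 + (-360)·2630 + 196·4642 = -772616; w3·w3 = (-582)·(-582) + (-360)·(-360) + 196·196 = 506740
λ ≈ -772616/506740 = -1.5247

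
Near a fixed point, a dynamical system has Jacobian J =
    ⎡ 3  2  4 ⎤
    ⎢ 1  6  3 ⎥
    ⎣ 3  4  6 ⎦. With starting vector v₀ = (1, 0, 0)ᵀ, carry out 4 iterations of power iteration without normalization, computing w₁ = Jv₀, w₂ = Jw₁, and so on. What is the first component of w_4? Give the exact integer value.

w1 = Jv₀ = (3·1 + 2·0 + 4·0; 1·1 + 6·0 + 3·0; 3·1 + 4·0 + 6·0) = (3, 1, 3)
w2 = Jw1 = (3·3 + 2·1 + 4·3; 1·3 + 6·1 + 3·3; 3·3 + 4·1 + 6·3) = (23, 18, 31)
w3 = Jw2 = (229, 224, 327)
w4 = Jw3 = (2443, 2554, 3545)
The requested component of w4 is 2443.

2443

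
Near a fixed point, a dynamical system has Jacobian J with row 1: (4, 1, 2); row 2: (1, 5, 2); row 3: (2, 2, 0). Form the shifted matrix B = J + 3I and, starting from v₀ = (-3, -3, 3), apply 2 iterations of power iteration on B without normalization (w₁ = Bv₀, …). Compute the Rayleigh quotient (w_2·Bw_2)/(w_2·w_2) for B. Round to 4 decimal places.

B = J + 3I has rows (7, 1, 2); (1, 8, 2); (2, 2, 3)
w1 = Bv₀ = (7·(-3) + 1·(-3) + 2·3; 1·(-3) + 8·(-3) + 2·3; 2·(-3) + 2·(-3) + 3·3) = (-18, -21, -3)
w2 = Bw1 = (7·(-18) + 1·(-21) + 2·(-3); 1·(-18) + 8·(-21) + 2·(-3); 2·(-18) + 2·(-21) + 3·(-3)) = (-153, -192, -87)
Bw2 = (-1437, -1863, -951)
w2·Bw2 = 660294; w2·w2 = 67842; μ ≈ 660294/67842 = 9.7328

9.7328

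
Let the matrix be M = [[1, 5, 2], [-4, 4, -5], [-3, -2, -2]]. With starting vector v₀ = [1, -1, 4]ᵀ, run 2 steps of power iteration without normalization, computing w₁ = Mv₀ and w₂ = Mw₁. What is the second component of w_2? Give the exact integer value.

w1 = Mv₀ = (1·1 + 5·(-1) + 2·4; (-4)·1 + 4·(-1) + (-5)·4; (-3)·1 + (-2)·(-1) + (-2)·4) = (4, -28, -9)
w2 = Mw1 = (1·4 + 5·(-28) + 2·(-9); (-4)·4 + 4·(-28) + (-5)·(-9); (-3)·4 + (-2)·(-28) + (-2)·(-9)) = (-154, -83, 62)
The requested component of w2 is -83.

-83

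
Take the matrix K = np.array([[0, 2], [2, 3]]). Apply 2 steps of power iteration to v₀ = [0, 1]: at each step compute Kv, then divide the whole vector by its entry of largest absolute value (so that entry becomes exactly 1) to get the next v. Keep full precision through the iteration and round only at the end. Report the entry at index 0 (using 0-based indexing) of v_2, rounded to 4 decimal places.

0.4615

Kv0 = (2.00000, 3.00000); divide by 3.00000 → v1 = (0.66667, 1.00000)
Kv1 = (2.00000, 4.33333); divide by 4.33333 → v2 = (0.46154, 1.00000)
Requested entry of v2: 6/13 = 0.4615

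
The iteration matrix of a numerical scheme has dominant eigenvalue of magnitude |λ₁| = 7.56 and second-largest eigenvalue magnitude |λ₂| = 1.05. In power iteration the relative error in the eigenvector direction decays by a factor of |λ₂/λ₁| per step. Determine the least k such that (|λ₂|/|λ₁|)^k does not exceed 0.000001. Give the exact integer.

7

|λ₂/λ₁| = 1.05/7.56 = 0.13889
Need k ≥ ln(0.000001) / ln(0.13889) = -13.8155 / -1.9741 ≈ 6.998
Smallest integer k satisfying the bound: 7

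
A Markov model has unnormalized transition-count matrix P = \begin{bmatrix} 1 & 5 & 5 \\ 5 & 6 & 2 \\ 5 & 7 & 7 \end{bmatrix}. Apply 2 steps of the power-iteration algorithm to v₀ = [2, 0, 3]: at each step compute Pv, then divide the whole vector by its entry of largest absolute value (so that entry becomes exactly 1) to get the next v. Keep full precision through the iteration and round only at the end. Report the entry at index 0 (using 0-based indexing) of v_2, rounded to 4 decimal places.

Pv0 = (17.00000, 16.00000, 31.00000); divide by 31.00000 → v1 = (0.54839, 0.51613, 1.00000)
Pv1 = (8.12903, 7.83871, 13.35484); divide by 13.35484 → v2 = (0.60870, 0.58696, 1.00000)
Requested entry of v2: 252/414 = 0.6087

0.6087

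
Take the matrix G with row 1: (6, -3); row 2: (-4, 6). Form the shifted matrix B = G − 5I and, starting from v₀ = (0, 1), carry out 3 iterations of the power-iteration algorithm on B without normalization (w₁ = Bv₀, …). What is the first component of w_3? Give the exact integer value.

-45

B = G − 5I has rows (1, -3); (-4, 1)
w1 = Bv₀ = (1·0 + (-3)·1; (-4)·0 + 1·1) = (-3, 1)
w2 = Bw1 = (1·(-3) + (-3)·1; (-4)·(-3) + 1·1) = (-6, 13)
w3 = Bw2 = (-45, 37)
Requested component of w3: -45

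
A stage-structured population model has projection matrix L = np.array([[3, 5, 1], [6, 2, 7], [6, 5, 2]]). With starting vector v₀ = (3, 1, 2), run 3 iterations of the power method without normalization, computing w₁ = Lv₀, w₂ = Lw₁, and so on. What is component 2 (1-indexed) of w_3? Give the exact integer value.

w1 = Lv₀ = (3·3 + 5·1 + 1·2; 6·3 + 2·1 + 7·2; 6·3 + 5·1 + 2·2) = (16, 34, 27)
w2 = Lw1 = (3·16 + 5·34 + 1·27; 6·16 + 2·34 + 7·27; 6·16 + 5·34 + 2·27) = (245, 353, 320)
w3 = Lw2 = (2820, 4416, 3875)
The requested component of w3 is 4416.

4416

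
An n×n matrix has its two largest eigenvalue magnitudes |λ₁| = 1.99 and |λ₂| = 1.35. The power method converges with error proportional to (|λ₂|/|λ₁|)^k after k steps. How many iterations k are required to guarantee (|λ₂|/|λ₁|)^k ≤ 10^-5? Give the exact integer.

30

|λ₂/λ₁| = 1.35/1.99 = 0.67839
Need k ≥ ln(10^-5) / ln(0.67839) = -11.5129 / -0.3880 ≈ 29.670
Smallest integer k satisfying the bound: 30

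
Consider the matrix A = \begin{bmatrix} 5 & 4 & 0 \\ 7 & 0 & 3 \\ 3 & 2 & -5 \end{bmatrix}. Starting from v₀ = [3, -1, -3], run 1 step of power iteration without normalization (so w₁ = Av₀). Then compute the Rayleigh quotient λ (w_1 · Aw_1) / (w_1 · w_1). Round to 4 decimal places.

w1 = Av₀ = (11, 12, 22)
Aw1 = (103, 143, -53)
w1·Aw1 = 11·103 + 12·143 + 22·(-53) = 1683; w1·w1 = 11·11 + 12·12 + 22·22 = 749
λ ≈ 1683/749 = 2.2470

2.2470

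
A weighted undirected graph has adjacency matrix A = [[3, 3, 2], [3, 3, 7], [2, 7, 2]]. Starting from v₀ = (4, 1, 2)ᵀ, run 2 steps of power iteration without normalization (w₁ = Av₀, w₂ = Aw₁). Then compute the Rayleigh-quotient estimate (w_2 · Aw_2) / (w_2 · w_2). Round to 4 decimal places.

w1 = Av₀ = (3·4 + 3·1 + 2·2; 3·4 + 3·1 + 7·2; 2·4 + 7·1 + 2·2) = (19, 29, 19)
w2 = Aw1 = (3·19 + 3·29 + 2·19; 3·19 + 3·29 + 7·19; 2·19 + 7·29 + 2·19) = (182, 277, 279)
Aw2 = (1935, 3330, 2861)
w2·Aw2 = 182·1935 + 277·3330 + 279·2861 = 2072799; w2·w2 = 182·182 + 277·277 + 279·279 = 187694
λ ≈ 2072799/187694 = 11.0435

11.0435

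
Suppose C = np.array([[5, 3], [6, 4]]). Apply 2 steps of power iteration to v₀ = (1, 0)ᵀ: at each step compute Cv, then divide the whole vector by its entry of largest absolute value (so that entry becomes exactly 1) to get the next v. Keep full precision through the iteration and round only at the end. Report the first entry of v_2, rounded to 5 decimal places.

0.79630

Cv0 = (5.000000, 6.000000); divide by 6.000000 → v1 = (0.833333, 1.000000)
Cv1 = (7.166667, 9.000000); divide by 9.000000 → v2 = (0.796296, 1.000000)
Requested entry of v2: 43/54 = 0.79630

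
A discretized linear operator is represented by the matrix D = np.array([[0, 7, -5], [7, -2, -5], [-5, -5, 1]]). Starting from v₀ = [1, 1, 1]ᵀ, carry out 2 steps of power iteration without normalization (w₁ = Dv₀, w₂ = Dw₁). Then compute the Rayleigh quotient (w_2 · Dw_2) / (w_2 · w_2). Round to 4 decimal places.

w1 = Dv₀ = (0·1 + 7·1 + (-5)·1; 7·1 + (-2)·1 + (-5)·1; (-5)·1 + (-5)·1 + 1·1) = (2, 0, -9)
w2 = Dw1 = (0·2 + 7·0 + (-5)·(-9); 7·2 + (-2)·0 + (-5)·(-9); (-5)·2 + (-5)·0 + 1·(-9)) = (45, 59, -19)
Dw2 = (508, 292, -539)
w2·Dw2 = 45·508 + 59·292 + (-19)·(-539) = 50329; w2·w2 = 45·45 + 59·59 + (-19)·(-19) = 5867
λ ≈ 50329/5867 = 8.5783

8.5783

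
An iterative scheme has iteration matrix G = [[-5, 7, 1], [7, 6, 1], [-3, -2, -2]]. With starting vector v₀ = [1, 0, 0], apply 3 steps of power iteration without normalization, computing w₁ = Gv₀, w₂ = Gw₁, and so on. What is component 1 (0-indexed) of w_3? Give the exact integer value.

w1 = Gv₀ = (-5, 7, -3)
w2 = Gw1 = (71, 4, 7)
w3 = Gw2 = (-320, 528, -235)
The requested component of w3 is 528.

528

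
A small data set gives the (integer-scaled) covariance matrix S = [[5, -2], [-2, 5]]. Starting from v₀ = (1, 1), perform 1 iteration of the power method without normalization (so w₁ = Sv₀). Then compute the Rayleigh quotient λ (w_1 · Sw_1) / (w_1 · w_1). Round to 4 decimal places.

λ ≈ 3.0000

w1 = Sv₀ = (3, 3)
Sw1 = (9, 9)
w1·Sw1 = 3·9 + 3·9 = 54; w1·w1 = 3·3 + 3·3 = 18
λ ≈ 54/18 = 3.0000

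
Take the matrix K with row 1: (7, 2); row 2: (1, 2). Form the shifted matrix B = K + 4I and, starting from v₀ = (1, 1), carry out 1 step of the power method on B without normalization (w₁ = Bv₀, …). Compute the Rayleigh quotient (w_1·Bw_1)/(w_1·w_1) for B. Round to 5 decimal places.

11.12844

B = K + 4I has rows (11, 2); (1, 6)
w1 = Bv₀ = (13, 7)
Bw1 = (157, 55)
w1·Bw1 = 2426; w1·w1 = 218; μ ≈ 2426/218 = 11.12844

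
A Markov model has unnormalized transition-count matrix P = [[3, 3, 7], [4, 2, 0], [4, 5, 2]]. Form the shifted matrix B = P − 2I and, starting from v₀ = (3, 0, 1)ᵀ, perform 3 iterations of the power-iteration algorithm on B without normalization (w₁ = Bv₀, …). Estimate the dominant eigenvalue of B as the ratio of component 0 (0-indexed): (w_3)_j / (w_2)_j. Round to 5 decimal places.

7.30769

B = P − 2I has rows (1, 3, 7); (4, 0, 0); (4, 5, 0)
w1 = Bv₀ = (10, 12, 12)
w2 = Bw1 = (130, 40, 100)
w3 = Bw2 = (950, 520, 720)
Ratio: 950/130 = 7.30769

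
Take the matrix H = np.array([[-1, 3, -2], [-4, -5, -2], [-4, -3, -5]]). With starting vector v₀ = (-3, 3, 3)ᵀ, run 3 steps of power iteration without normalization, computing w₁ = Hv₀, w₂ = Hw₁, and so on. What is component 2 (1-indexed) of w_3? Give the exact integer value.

-315

w1 = Hv₀ = (6, -9, -12)
w2 = Hw1 = (-9, 45, 63)
w3 = Hw2 = (18, -315, -414)
The requested component of w3 is -315.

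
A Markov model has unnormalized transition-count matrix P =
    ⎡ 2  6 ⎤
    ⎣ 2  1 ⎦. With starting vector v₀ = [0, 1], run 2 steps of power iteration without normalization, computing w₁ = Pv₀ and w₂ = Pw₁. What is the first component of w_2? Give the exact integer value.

w1 = Pv₀ = (2·0 + 6·1; 2·0 + 1·1) = (6, 1)
w2 = Pw1 = (2·6 + 6·1; 2·6 + 1·1) = (18, 13)
The requested component of w2 is 18.

18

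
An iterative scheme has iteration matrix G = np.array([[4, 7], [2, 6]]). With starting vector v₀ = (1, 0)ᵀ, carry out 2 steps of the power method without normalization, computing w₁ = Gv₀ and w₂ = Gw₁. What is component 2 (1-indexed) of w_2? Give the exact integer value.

w1 = Gv₀ = (4, 2)
w2 = Gw1 = (30, 20)
The requested component of w2 is 20.

20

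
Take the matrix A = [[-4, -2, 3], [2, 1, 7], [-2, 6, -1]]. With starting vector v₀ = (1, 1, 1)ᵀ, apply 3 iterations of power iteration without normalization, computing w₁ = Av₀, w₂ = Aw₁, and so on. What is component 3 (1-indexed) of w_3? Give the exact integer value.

85

w1 = Av₀ = ((-4)·1 + (-2)·1 + 3·1; 2·1 + 1·1 + 7·1; (-2)·1 + 6·1 + (-1)·1) = (-3, 10, 3)
w2 = Aw1 = ((-4)·(-3) + (-2)·10 + 3·3; 2·(-3) + 1·10 + 7·3; (-2)·(-3) + 6·10 + (-1)·3) = (1, 25, 63)
w3 = Aw2 = (135, 468, 85)
The requested component of w3 is 85.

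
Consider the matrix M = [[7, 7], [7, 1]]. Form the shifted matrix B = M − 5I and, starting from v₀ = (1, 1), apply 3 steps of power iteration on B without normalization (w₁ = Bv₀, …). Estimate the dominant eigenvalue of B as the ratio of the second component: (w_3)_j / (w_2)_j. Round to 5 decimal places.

1.35294

B = M − 5I has rows (2, 7); (7, -4)
w1 = Bv₀ = (2·1 + 7·1; 7·1 + (-4)·1) = (9, 3)
w2 = Bw1 = (2·9 + 7·3; 7·9 + (-4)·3) = (39, 51)
w3 = Bw2 = (435, 69)
Ratio: 69/51 = 1.35294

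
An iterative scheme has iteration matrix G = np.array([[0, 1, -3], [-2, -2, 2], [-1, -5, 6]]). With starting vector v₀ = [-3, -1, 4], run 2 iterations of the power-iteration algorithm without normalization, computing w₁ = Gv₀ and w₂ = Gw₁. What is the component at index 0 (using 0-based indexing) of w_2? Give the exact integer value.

-80

w1 = Gv₀ = (-13, 16, 32)
w2 = Gw1 = (-80, 58, 125)
The requested component of w2 is -80.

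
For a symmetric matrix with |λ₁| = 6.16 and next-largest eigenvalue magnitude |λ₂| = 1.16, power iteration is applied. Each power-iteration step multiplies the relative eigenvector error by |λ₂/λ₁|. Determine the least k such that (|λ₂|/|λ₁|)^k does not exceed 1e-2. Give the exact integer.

3

|λ₂/λ₁| = 1.16/6.16 = 0.18831
Need k ≥ ln(1e-2) / ln(0.18831) = -4.6052 / -1.6697 ≈ 2.758
Smallest integer k satisfying the bound: 3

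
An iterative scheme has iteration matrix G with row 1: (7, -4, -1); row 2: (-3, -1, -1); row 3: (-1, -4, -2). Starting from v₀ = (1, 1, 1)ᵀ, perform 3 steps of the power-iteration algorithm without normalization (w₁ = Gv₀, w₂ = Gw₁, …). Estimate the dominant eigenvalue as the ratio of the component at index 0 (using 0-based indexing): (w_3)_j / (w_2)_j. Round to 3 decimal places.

5.634

w1 = Gv₀ = (7·1 + (-4)·1 + (-1)·1; (-3)·1 + (-1)·1 + (-1)·1; (-1)·1 + (-4)·1 + (-2)·1) = (2, -5, -7)
w2 = Gw1 = (7·2 + (-4)·(-5) + (-1)·(-7); (-3)·2 + (-1)·(-5) + (-1)·(-7); (-1)·2 + (-4)·(-5) + (-2)·(-7)) = (41, 6, 32)
w3 = Gw2 = (231, -161, -129)
Ratio at component: 231 / 41 = 5.634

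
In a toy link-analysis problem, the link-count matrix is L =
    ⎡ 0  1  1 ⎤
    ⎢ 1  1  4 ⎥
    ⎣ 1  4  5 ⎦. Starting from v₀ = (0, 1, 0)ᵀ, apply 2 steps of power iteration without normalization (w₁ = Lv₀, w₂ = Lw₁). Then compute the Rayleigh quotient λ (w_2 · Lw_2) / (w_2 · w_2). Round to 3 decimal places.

w1 = Lv₀ = (0·0 + 1·1 + 1·0; 1·0 + 1·1 + 4·0; 1·0 + 4·1 + 5·0) = (1, 1, 4)
w2 = Lw1 = (0·1 + 1·1 + 1·4; 1·1 + 1·1 + 4·4; 1·1 + 4·1 + 5·4) = (5, 18, 25)
Lw2 = (43, 123, 202)
w2·Lw2 = 5·43 + 18·123 + 25·202 = 7479; w2·w2 = 5·5 + 18·18 + 25·25 = 974
λ ≈ 7479/974 = 7.679

λ ≈ 7.679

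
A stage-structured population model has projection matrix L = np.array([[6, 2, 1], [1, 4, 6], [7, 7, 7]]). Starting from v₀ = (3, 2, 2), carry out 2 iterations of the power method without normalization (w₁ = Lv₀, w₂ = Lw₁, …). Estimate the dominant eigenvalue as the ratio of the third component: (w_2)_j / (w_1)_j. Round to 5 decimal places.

13.71429

w1 = Lv₀ = (24, 23, 49)
w2 = Lw1 = (239, 410, 672)
Ratio at component: 672 / 49 = 13.71429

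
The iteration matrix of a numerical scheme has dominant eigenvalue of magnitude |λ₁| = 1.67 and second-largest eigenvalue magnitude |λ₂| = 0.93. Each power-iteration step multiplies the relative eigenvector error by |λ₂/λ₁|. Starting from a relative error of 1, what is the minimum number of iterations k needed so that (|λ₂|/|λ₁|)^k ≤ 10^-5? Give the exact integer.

|λ₂/λ₁| = 0.93/1.67 = 0.55689
Need k ≥ ln(10^-5) / ln(0.55689) = -11.5129 / -0.5854 ≈ 19.667
Smallest integer k satisfying the bound: 20

20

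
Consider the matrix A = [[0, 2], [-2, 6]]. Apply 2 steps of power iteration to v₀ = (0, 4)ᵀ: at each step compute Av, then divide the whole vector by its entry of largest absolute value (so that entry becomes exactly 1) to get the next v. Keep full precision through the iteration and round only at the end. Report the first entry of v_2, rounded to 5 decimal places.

Av0 = (8.000000, 24.000000); divide by 24.000000 → v1 = (0.333333, 1.000000)
Av1 = (2.000000, 5.333333); divide by 5.333333 → v2 = (0.375000, 1.000000)
Requested entry of v2: 48/128 = 0.37500

0.37500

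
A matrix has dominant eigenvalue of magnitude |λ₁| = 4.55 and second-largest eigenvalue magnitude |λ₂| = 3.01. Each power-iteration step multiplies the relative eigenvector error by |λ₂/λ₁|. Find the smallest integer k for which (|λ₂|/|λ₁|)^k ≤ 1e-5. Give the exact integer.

|λ₂/λ₁| = 3.01/4.55 = 0.66154
Need k ≥ ln(1e-5) / ln(0.66154) = -11.5129 / -0.4132 ≈ 27.864
Smallest integer k satisfying the bound: 28

28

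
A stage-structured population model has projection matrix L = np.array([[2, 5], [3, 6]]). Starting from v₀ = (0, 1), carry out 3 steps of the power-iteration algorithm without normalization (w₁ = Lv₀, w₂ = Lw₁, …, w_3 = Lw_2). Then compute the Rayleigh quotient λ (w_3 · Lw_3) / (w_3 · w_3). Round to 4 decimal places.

w1 = Lv₀ = (2·0 + 5·1; 3·0 + 6·1) = (5, 6)
w2 = Lw1 = (2·5 + 5·6; 3·5 + 6·6) = (40, 51)
w3 = Lw2 = (335, 426)
Lw3 = (2800, 3561)
w3·Lw3 = 335·2800 + 426·3561 = 2454986; w3·w3 = 335·335 + 426·426 = 293701
λ ≈ 2454986/293701 = 8.3588

8.3588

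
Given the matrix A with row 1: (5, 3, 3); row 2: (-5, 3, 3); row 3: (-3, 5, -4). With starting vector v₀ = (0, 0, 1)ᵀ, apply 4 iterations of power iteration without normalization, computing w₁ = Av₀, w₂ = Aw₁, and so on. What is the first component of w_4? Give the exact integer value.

w1 = Av₀ = (5·0 + 3·0 + 3·1; (-5)·0 + 3·0 + 3·1; (-3)·0 + 5·0 + (-4)·1) = (3, 3, -4)
w2 = Aw1 = (5·3 + 3·3 + 3·(-4); (-5)·3 + 3·3 + 3·(-4); (-3)·3 + 5·3 + (-4)·(-4)) = (12, -18, 22)
w3 = Aw2 = (72, -48, -214)
w4 = Aw3 = (-426, -1146, 400)
The requested component of w4 is -426.

-426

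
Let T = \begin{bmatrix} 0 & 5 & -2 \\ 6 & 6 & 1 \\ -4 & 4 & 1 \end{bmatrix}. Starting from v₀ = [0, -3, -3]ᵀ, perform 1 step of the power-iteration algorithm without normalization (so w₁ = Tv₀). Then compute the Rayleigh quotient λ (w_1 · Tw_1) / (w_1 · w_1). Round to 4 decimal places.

w1 = Tv₀ = (-9, -21, -15)
Tw1 = (-75, -195, -63)
w1·Tw1 = (-9)·(-75) + (-21)·(-195) + (-15)·(-63) = 5715; w1·w1 = (-9)·(-9) + (-21)·(-21) + (-15)·(-15) = 747
λ ≈ 5715/747 = 7.6506

7.6506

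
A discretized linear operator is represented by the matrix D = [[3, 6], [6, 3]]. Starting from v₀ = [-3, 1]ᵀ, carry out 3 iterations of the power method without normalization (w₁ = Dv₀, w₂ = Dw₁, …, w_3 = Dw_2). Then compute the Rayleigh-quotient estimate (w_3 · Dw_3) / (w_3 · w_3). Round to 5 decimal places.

w1 = Dv₀ = (3·(-3) + 6·1; 6·(-3) + 3·1) = (-3, -15)
w2 = Dw1 = (3·(-3) + 6·(-15); 6·(-3) + 3·(-15)) = (-99, -63)
w3 = Dw2 = (-675, -783)
Dw3 = (-6723, -6399)
w3·Dw3 = (-675)·(-6723) + (-783)·(-6399) = 9548442; w3·w3 = (-675)·(-675) + (-783)·(-783) = 1068714
λ ≈ 9548442/1068714 = 8.93452

λ ≈ 8.93452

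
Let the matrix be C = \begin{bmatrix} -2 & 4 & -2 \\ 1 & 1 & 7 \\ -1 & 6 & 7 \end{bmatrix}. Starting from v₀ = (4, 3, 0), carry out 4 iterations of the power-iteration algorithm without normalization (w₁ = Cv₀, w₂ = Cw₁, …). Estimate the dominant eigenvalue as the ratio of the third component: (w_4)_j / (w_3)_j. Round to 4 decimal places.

w1 = Cv₀ = (4, 7, 14)
w2 = Cw1 = (-8, 109, 136)
w3 = Cw2 = (180, 1053, 1614)
w4 = Cw3 = (624, 12531, 17436)
Ratio at component: 17436 / 1614 = 10.8030

λ ≈ 10.8030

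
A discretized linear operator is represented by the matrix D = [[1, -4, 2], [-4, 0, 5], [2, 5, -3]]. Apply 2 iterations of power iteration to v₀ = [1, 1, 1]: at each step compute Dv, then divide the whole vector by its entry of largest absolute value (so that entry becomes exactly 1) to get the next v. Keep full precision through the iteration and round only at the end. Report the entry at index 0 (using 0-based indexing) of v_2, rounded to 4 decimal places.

Dv0 = (-1.00000, 1.00000, 4.00000); divide by 4.00000 → v1 = (-0.25000, 0.25000, 1.00000)
Dv1 = (0.75000, 6.00000, -2.25000); divide by 6.00000 → v2 = (0.12500, 1.00000, -0.37500)
Requested entry of v2: 3/24 = 0.1250

0.1250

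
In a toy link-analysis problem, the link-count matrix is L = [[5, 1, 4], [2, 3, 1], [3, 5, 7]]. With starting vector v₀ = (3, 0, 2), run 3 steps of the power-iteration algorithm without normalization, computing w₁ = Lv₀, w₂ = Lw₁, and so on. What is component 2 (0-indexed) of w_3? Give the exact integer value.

3000

w1 = Lv₀ = (5·3 + 1·0 + 4·2; 2·3 + 3·0 + 1·2; 3·3 + 5·0 + 7·2) = (23, 8, 23)
w2 = Lw1 = (5·23 + 1·8 + 4·23; 2·23 + 3·8 + 1·23; 3·23 + 5·8 + 7·23) = (215, 93, 270)
w3 = Lw2 = (2248, 979, 3000)
The requested component of w3 is 3000.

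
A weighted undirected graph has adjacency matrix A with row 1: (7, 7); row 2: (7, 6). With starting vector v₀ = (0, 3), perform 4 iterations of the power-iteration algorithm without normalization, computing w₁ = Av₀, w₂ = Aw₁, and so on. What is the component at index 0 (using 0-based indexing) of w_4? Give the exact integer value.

49959

w1 = Av₀ = (7·0 + 7·3; 7·0 + 6·3) = (21, 18)
w2 = Aw1 = (7·21 + 7·18; 7·21 + 6·18) = (273, 255)
w3 = Aw2 = (3696, 3441)
w4 = Aw3 = (49959, 46518)
The requested component of w4 is 49959.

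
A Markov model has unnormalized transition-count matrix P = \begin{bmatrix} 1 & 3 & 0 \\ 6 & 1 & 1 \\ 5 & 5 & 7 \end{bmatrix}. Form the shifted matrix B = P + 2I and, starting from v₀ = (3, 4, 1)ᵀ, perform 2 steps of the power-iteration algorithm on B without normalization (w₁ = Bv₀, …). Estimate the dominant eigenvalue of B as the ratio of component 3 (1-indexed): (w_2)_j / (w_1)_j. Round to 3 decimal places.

μ ≈ 14.909

B = P + 2I has rows (3, 3, 0); (6, 3, 1); (5, 5, 9)
w1 = Bv₀ = (3·3 + 3·4 + 0·1; 6·3 + 3·4 + 1·1; 5·3 + 5·4 + 9·1) = (21, 31, 44)
w2 = Bw1 = (3·21 + 3·31 + 0·44; 6·21 + 3·31 + 1·44; 5·21 + 5·31 + 9·44) = (156, 263, 656)
Ratio: 656/44 = 14.909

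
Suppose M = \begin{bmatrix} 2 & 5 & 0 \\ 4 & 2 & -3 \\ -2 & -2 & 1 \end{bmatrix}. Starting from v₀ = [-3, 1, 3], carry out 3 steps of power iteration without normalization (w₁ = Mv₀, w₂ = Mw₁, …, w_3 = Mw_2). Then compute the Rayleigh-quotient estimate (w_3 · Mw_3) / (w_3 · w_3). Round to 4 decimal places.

λ ≈ 7.3979

w1 = Mv₀ = (2·(-3) + 5·1 + 0·3; 4·(-3) + 2·1 + (-3)·3; (-2)·(-3) + (-2)·1 + 1·3) = (-1, -19, 7)
w2 = Mw1 = (2·(-1) + 5·(-19) + 0·7; 4·(-1) + 2·(-19) + (-3)·7; (-2)·(-1) + (-2)·(-19) + 1·7) = (-97, -63, 47)
w3 = Mw2 = (-509, -655, 367)
Mw3 = (-4293, -4447, 2695)
w3·Mw3 = (-509)·(-4293) + (-655)·(-4447) + 367·2695 = 6086987; w3·w3 = (-509)·(-509) + (-655)·(-655) + 367·367 = 822795
λ ≈ 6086987/822795 = 7.3979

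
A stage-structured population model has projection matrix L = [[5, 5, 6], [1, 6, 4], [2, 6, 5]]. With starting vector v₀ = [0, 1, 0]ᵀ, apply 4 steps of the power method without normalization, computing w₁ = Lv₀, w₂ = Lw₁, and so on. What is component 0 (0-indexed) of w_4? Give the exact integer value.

w1 = Lv₀ = (5·0 + 5·1 + 6·0; 1·0 + 6·1 + 4·0; 2·0 + 6·1 + 5·0) = (5, 6, 6)
w2 = Lw1 = (5·5 + 5·6 + 6·6; 1·5 + 6·6 + 4·6; 2·5 + 6·6 + 5·6) = (91, 65, 76)
w3 = Lw2 = (1236, 785, 952)
w4 = Lw3 = (15817, 9754, 11942)
The requested component of w4 is 15817.

15817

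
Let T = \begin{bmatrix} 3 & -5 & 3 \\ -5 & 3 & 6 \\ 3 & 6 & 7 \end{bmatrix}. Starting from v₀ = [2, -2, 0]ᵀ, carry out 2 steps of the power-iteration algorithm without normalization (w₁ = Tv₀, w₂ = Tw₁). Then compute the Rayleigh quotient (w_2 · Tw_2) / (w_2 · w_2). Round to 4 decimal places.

w1 = Tv₀ = (3·2 + (-5)·(-2) + 3·0; (-5)·2 + 3·(-2) + 6·0; 3·2 + 6·(-2) + 7·0) = (16, -16, -6)
w2 = Tw1 = (3·16 + (-5)·(-16) + 3·(-6); (-5)·16 + 3·(-16) + 6·(-6); 3·16 + 6·(-16) + 7·(-6)) = (110, -164, -90)
Tw2 = (880, -1582, -1284)
w2·Tw2 = 110·880 + (-164)·(-1582) + (-90)·(-1284) = 471808; w2·w2 = 110·110 + (-164)·(-164) + (-90)·(-90) = 47096
λ ≈ 471808/47096 = 10.0180

10.0180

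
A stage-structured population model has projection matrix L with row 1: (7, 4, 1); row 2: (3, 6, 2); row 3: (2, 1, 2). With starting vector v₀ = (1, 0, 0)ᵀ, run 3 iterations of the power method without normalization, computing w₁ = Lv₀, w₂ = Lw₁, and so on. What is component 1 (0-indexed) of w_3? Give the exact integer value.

489

w1 = Lv₀ = (7, 3, 2)
w2 = Lw1 = (63, 43, 21)
w3 = Lw2 = (634, 489, 211)
The requested component of w3 is 489.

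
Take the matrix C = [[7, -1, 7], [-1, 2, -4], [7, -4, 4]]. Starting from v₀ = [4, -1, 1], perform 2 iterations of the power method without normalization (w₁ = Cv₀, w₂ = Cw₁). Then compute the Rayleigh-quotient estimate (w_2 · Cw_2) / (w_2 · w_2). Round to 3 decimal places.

w1 = Cv₀ = (36, -10, 36)
w2 = Cw1 = (514, -200, 436)
Cw2 = (6850, -2658, 6142)
w2·Cw2 = 514·6850 + (-200)·(-2658) + 436·6142 = 6730412; w2·w2 = 514·514 + (-200)·(-200) + 436·436 = 494292
λ ≈ 6730412/494292 = 13.616

λ ≈ 13.616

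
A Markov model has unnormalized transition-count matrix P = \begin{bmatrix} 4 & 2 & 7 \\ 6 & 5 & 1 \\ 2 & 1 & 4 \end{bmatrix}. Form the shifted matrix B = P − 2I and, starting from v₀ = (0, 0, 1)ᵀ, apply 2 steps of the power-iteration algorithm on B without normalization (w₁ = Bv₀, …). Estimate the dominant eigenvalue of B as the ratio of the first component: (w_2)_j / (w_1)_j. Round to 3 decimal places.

4.286

B = P − 2I has rows (2, 2, 7); (6, 3, 1); (2, 1, 2)
w1 = Bv₀ = (2·0 + 2·0 + 7·1; 6·0 + 3·0 + 1·1; 2·0 + 1·0 + 2·1) = (7, 1, 2)
w2 = Bw1 = (2·7 + 2·1 + 7·2; 6·7 + 3·1 + 1·2; 2·7 + 1·1 + 2·2) = (30, 47, 19)
Ratio: 30/7 = 4.286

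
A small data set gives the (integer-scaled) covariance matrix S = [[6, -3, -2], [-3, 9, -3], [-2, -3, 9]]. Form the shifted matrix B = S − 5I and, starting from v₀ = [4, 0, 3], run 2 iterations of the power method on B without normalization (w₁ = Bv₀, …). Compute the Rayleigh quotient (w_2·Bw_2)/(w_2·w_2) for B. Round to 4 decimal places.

6.6642

B = S − 5I has rows (1, -3, -2); (-3, 4, -3); (-2, -3, 4)
w1 = Bv₀ = (1·4 + (-3)·0 + (-2)·3; (-3)·4 + 4·0 + (-3)·3; (-2)·4 + (-3)·0 + 4·3) = (-2, -21, 4)
w2 = Bw1 = (1·(-2) + (-3)·(-21) + (-2)·4; (-3)·(-2) + 4·(-21) + (-3)·4; (-2)·(-2) + (-3)·(-21) + 4·4) = (53, -90, 83)
Bw2 = (157, -768, 496)
w2·Bw2 = 118609; w2·w2 = 17798; μ ≈ 118609/17798 = 6.6642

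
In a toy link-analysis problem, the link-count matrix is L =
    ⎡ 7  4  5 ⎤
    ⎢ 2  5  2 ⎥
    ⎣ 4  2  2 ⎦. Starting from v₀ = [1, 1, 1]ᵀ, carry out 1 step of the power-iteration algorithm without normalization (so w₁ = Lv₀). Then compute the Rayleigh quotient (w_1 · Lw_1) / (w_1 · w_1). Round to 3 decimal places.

11.544

w1 = Lv₀ = (7·1 + 4·1 + 5·1; 2·1 + 5·1 + 2·1; 4·1 + 2·1 + 2·1) = (16, 9, 8)
Lw1 = (188, 93, 98)
w1·Lw1 = 16·188 + 9·93 + 8·98 = 4629; w1·w1 = 16·16 + 9·9 + 8·8 = 401
λ ≈ 4629/401 = 11.544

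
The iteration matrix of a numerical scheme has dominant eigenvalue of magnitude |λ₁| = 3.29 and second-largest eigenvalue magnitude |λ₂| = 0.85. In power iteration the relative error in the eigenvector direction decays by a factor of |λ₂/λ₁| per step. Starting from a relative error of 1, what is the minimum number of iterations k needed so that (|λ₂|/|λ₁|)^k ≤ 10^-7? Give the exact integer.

12

|λ₂/λ₁| = 0.85/3.29 = 0.25836
Need k ≥ ln(10^-7) / ln(0.25836) = -16.1181 / -1.3534 ≈ 11.909
Smallest integer k satisfying the bound: 12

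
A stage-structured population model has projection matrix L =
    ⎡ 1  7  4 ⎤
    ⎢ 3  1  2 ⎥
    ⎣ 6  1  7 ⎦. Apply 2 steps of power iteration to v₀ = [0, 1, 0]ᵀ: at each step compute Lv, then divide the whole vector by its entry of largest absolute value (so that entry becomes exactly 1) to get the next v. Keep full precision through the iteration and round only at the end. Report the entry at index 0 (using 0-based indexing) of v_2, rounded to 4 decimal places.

0.3600

Lv0 = (7.00000, 1.00000, 1.00000); divide by 7.00000 → v1 = (1.00000, 0.14286, 0.14286)
Lv1 = (2.57143, 3.42857, 7.14286); divide by 7.14286 → v2 = (0.36000, 0.48000, 1.00000)
Requested entry of v2: 18/50 = 0.3600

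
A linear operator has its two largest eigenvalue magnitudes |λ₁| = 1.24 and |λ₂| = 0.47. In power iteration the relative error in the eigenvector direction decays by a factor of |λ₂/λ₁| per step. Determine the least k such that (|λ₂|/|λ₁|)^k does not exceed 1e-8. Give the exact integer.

|λ₂/λ₁| = 0.47/1.24 = 0.37903
Need k ≥ ln(1e-8) / ln(0.37903) = -18.4207 / -0.9701 ≈ 18.988
Smallest integer k satisfying the bound: 19

19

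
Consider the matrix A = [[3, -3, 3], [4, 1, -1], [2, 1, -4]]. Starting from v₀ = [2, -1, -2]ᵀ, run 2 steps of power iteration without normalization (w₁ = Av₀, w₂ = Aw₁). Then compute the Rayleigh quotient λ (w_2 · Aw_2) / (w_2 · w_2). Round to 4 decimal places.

w1 = Av₀ = (3·2 + (-3)·(-1) + 3·(-2); 4·2 + 1·(-1) + (-1)·(-2); 2·2 + 1·(-1) + (-4)·(-2)) = (3, 9, 11)
w2 = Aw1 = (3·3 + (-3)·9 + 3·11; 4·3 + 1·9 + (-1)·11; 2·3 + 1·9 + (-4)·11) = (15, 10, -29)
Aw2 = (-72, 99, 156)
w2·Aw2 = 15·(-72) + 10·99 + (-29)·156 = -4614; w2·w2 = 15·15 + 10·10 + (-29)·(-29) = 1166
λ ≈ -4614/1166 = -3.9571

λ ≈ -3.9571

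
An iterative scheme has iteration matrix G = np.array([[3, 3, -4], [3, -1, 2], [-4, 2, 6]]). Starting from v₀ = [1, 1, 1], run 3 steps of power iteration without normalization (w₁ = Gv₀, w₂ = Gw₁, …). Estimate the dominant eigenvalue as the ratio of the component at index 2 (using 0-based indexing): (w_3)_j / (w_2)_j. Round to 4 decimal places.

6.5000

w1 = Gv₀ = (2, 4, 4)
w2 = Gw1 = (2, 10, 24)
w3 = Gw2 = (-60, 44, 156)
Ratio at component: 156 / 24 = 6.5000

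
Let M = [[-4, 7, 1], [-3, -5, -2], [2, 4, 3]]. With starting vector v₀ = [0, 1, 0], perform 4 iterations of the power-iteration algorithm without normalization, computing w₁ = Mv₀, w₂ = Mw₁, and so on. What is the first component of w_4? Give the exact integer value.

w1 = Mv₀ = ((-4)·0 + 7·1 + 1·0; (-3)·0 + (-5)·1 + (-2)·0; 2·0 + 4·1 + 3·0) = (7, -5, 4)
w2 = Mw1 = ((-4)·7 + 7·(-5) + 1·4; (-3)·7 + (-5)·(-5) + (-2)·4; 2·7 + 4·(-5) + 3·4) = (-59, -4, 6)
w3 = Mw2 = (214, 185, -116)
w4 = Mw3 = (323, -1335, 820)
The requested component of w4 is 323.

323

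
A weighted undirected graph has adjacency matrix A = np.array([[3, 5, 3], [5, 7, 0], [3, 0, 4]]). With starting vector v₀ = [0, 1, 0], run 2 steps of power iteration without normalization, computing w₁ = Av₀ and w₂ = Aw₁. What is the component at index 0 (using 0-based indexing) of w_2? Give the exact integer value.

50

w1 = Av₀ = (3·0 + 5·1 + 3·0; 5·0 + 7·1 + 0·0; 3·0 + 0·1 + 4·0) = (5, 7, 0)
w2 = Aw1 = (3·5 + 5·7 + 3·0; 5·5 + 7·7 + 0·0; 3·5 + 0·7 + 4·0) = (50, 74, 15)
The requested component of w2 is 50.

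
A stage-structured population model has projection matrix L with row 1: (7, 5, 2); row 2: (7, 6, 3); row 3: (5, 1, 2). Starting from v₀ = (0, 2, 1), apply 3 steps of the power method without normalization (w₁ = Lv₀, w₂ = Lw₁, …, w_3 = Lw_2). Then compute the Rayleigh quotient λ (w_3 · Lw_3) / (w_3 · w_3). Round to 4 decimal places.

w1 = Lv₀ = (12, 15, 4)
w2 = Lw1 = (167, 186, 83)
w3 = Lw2 = (2265, 2534, 1187)
Lw3 = (30899, 34620, 16233)
w3·Lw3 = 2265·30899 + 2534·34620 + 1187·16233 = 176981886; w3·w3 = 2265·2265 + 2534·2534 + 1187·1187 = 12960350
λ ≈ 176981886/12960350 = 13.6556

13.6556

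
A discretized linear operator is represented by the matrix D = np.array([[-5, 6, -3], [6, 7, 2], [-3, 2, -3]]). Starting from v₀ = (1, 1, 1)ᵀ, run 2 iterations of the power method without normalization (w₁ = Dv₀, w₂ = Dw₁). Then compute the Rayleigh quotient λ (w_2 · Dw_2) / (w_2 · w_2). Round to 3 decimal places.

w1 = Dv₀ = ((-5)·1 + 6·1 + (-3)·1; 6·1 + 7·1 + 2·1; (-3)·1 + 2·1 + (-3)·1) = (-2, 15, -4)
w2 = Dw1 = ((-5)·(-2) + 6·15 + (-3)·(-4); 6·(-2) + 7·15 + 2·(-4); (-3)·(-2) + 2·15 + (-3)·(-4)) = (112, 85, 48)
Dw2 = (-194, 1363, -310)
w2·Dw2 = 112·(-194) + 85·1363 + 48·(-310) = 79247; w2·w2 = 112·112 + 85·85 + 48·48 = 22073
λ ≈ 79247/22073 = 3.590

3.590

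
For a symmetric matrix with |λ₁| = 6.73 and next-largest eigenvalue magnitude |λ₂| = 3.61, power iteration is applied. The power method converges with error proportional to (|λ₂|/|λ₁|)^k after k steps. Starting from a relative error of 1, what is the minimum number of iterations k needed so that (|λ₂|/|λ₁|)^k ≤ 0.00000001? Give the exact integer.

|λ₂/λ₁| = 3.61/6.73 = 0.53640
Need k ≥ ln(0.00000001) / ln(0.53640) = -18.4207 / -0.6229 ≈ 29.574
Smallest integer k satisfying the bound: 30

30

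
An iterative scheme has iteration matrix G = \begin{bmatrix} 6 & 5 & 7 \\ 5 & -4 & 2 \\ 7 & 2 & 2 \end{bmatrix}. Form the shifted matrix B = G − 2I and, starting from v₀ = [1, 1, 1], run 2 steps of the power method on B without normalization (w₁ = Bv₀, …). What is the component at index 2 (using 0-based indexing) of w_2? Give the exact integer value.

114

B = G − 2I has rows (4, 5, 7); (5, -6, 2); (7, 2, 0)
w1 = Bv₀ = (4·1 + 5·1 + 7·1; 5·1 + (-6)·1 + 2·1; 7·1 + 2·1 + 0·1) = (16, 1, 9)
w2 = Bw1 = (4·16 + 5·1 + 7·9; 5·16 + (-6)·1 + 2·9; 7·16 + 2·1 + 0·9) = (132, 92, 114)
Requested component of w2: 114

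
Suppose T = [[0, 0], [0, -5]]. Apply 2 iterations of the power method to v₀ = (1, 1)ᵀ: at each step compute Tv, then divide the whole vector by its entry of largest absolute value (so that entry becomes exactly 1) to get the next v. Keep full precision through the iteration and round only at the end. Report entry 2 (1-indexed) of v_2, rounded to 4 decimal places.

Tv0 = (0.00000, -5.00000); divide by -5.00000 → v1 = (0.00000, 1.00000)
Tv1 = (0.00000, -5.00000); divide by -5.00000 → v2 = (0.00000, 1.00000)
Requested entry of v2: 25/25 = 1.0000

1.0000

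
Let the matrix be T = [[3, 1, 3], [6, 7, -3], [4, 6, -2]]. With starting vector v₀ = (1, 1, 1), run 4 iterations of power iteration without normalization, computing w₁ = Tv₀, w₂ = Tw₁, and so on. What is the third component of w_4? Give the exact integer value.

w1 = Tv₀ = (3·1 + 1·1 + 3·1; 6·1 + 7·1 + (-3)·1; 4·1 + 6·1 + (-2)·1) = (7, 10, 8)
w2 = Tw1 = (3·7 + 1·10 + 3·8; 6·7 + 7·10 + (-3)·8; 4·7 + 6·10 + (-2)·8) = (55, 88, 72)
w3 = Tw2 = (469, 730, 604)
w4 = Tw3 = (3949, 6112, 5048)
The requested component of w4 is 5048.

5048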